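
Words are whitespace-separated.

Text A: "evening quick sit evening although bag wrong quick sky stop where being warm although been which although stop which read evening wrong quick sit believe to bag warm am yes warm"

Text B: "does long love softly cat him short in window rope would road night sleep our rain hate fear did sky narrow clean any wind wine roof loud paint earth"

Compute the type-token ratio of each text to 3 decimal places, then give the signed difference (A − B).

TTR(A) = 18/31 = 0.581
TTR(B) = 29/29 = 1.000
Difference = 0.581 − 1.000 = -0.419

-0.419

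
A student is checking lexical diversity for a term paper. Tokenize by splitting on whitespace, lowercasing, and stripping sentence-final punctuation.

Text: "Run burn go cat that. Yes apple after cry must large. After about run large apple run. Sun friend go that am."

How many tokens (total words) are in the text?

22

Tokens: run, burn, go, cat, that, yes, apple, after, cry, must, large, after, about, run, large, apple, run, sun, friend, go, that, am
N = 22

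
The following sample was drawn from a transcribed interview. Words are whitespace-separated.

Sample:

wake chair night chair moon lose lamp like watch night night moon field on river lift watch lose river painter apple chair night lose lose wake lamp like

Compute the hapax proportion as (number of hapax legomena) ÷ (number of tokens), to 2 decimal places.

Frequencies: night:4, lose:4, chair:3, wake:2, moon:2, lamp:2, like:2, watch:2, river:2, field:1, on:1, lift:1, painter:1, apple:1
Hapax count = 5; token count = 28.
Ratio = 5 / 28 = 0.18

0.18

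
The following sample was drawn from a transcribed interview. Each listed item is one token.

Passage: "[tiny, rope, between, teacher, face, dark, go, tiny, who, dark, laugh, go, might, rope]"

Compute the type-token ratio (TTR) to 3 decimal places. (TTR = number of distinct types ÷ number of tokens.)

0.714

N = 14 tokens, V = 10 types.
TTR = V / N = 10 / 14 = 0.714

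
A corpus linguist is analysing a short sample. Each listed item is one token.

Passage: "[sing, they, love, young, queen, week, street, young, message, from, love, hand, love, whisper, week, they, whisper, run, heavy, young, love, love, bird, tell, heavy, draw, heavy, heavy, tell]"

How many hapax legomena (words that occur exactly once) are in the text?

9

Frequencies: love:5, heavy:4, young:3, they:2, week:2, whisper:2, tell:2, sing:1, queen:1, street:1, message:1, from:1, hand:1, run:1, bird:1, draw:1
Hapax (freq=1): bird, draw, from, hand, message, queen, run, sing, street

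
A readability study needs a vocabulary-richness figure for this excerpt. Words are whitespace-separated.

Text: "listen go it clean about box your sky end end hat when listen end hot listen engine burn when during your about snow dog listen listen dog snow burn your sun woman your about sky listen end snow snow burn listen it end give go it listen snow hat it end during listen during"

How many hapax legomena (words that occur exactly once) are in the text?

7

Frequencies: listen:9, end:6, snow:5, it:4, your:4, about:3, burn:3, during:3, go:2, sky:2, hat:2, when:2, dog:2, clean:1, box:1, hot:1, engine:1, sun:1, woman:1, give:1
Hapax (freq=1): box, clean, engine, give, hot, sun, woman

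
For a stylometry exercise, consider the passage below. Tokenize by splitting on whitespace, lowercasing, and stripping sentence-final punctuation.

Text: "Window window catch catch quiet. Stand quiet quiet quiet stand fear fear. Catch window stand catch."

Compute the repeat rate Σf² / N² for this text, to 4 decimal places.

Frequencies: catch:4, quiet:4, window:3, stand:3, fear:2
Σf² = 54; N² = 256
Repeat rate = 54 / 256 = 0.2109

0.2109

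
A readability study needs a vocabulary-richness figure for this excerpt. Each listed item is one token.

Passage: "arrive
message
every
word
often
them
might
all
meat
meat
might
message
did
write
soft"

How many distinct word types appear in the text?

12

Distinct types: {all, arrive, did, every, meat, message, might, often, soft, them, word, write}
V = 12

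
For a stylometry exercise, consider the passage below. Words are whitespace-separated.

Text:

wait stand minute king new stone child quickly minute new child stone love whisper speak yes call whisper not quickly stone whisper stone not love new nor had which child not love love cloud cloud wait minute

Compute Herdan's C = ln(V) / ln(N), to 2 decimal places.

N = 37, V = 18.
ln(V) = 2.890372, ln(N) = 3.610918
C = 2.890372 / 3.610918 = 0.80

0.80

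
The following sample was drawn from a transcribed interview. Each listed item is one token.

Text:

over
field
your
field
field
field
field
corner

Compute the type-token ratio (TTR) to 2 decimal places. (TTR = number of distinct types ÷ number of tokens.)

N = 8 tokens, V = 4 types.
TTR = V / N = 4 / 8 = 0.50

0.50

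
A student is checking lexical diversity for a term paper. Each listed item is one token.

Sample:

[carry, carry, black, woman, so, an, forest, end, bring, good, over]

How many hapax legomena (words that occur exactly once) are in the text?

9

Frequencies: carry:2, black:1, woman:1, so:1, an:1, forest:1, end:1, bring:1, good:1, over:1
Hapax (freq=1): an, black, bring, end, forest, good, over, so, woman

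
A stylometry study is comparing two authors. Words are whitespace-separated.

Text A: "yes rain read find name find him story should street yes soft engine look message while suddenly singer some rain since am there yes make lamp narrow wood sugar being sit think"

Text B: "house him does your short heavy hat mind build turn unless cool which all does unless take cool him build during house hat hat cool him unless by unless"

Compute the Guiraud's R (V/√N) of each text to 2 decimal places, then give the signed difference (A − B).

A: V=28, N=32, R=4.95
B: V=17, N=29, R=3.16
Difference = 4.95 − 3.16 = 1.79

1.79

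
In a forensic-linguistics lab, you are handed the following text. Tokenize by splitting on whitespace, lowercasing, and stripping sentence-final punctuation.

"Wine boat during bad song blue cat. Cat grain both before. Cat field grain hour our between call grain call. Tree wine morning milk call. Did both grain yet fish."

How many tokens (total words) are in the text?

30

Tokens: wine, boat, during, bad, song, blue, cat, cat, grain, both, before, cat, field, grain, hour, our, between, call, grain, call, tree, wine, morning, milk, call, did, both, grain, yet, fish
N = 30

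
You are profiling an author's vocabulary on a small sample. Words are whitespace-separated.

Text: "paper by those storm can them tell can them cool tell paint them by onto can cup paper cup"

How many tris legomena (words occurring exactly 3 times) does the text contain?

Frequencies: can:3, them:3, paper:2, by:2, tell:2, cup:2, those:1, storm:1, cool:1, paint:1, onto:1
Words with frequency 3: can, them

2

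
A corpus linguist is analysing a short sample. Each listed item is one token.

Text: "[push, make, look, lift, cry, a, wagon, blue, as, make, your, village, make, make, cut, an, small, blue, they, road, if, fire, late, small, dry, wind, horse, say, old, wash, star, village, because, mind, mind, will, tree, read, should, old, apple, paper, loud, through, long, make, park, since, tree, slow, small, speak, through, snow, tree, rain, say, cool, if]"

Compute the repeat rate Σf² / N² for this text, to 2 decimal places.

0.03

Frequencies: make:5, small:3, tree:3, blue:2, village:2, if:2, say:2, old:2, mind:2, through:2, push:1, look:1, lift:1, cry:1, a:1, wagon:1, as:1, your:1, cut:1, an:1, … (24 more, each freq 1)
Σf² = 105; N² = 3481
Repeat rate = 105 / 3481 = 0.03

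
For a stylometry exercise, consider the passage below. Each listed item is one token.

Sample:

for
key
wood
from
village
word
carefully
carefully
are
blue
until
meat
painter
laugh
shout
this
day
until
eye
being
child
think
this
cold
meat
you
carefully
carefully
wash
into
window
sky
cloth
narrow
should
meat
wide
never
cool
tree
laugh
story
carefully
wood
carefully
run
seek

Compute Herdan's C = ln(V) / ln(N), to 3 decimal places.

0.931

N = 47, V = 36.
ln(V) = 3.583519, ln(N) = 3.850148
C = 3.583519 / 3.850148 = 0.931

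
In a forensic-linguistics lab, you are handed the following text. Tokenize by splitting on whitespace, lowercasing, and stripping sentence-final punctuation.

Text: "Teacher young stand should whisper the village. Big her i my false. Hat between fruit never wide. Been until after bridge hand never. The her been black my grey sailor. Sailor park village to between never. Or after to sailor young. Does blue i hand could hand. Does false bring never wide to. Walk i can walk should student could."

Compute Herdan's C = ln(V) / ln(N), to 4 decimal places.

0.8684

N = 60, V = 35.
ln(V) = 3.555348, ln(N) = 4.094345
C = 3.555348 / 4.094345 = 0.8684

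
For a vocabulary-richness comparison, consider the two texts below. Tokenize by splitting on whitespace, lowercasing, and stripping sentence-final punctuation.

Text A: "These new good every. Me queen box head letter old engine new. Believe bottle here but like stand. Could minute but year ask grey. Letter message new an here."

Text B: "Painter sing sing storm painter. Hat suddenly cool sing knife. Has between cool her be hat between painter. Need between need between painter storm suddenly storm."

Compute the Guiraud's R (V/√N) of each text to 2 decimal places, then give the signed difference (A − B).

2.11

A: V=24, N=29, R=4.46
B: V=12, N=26, R=2.35
Difference = 4.46 − 2.35 = 2.11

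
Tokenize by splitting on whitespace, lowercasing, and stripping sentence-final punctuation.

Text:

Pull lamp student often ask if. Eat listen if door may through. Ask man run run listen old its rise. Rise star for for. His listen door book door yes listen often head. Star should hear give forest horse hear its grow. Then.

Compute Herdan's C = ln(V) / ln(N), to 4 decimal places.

0.8953

N = 43, V = 29.
ln(V) = 3.367296, ln(N) = 3.761200
C = 3.367296 / 3.761200 = 0.8953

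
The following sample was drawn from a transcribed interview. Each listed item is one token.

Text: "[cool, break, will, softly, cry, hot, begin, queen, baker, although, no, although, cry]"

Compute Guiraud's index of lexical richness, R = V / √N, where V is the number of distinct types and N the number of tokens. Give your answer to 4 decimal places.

N = 13, V = 11.
√N = 3.605551
R = 11 / 3.605551 = 3.0509

3.0509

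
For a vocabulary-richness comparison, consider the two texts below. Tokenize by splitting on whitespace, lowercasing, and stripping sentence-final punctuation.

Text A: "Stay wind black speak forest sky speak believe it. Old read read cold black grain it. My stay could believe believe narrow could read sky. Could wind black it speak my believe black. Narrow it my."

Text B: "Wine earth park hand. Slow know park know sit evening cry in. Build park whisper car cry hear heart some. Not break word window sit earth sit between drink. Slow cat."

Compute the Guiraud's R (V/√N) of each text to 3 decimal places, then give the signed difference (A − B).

-1.631

A: V=15, N=36, R=2.500
B: V=23, N=31, R=4.131
Difference = 2.500 − 4.131 = -1.631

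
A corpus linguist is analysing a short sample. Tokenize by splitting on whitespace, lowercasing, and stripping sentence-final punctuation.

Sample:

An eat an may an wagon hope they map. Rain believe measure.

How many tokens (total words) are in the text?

Tokens: an, eat, an, may, an, wagon, hope, they, map, rain, believe, measure
N = 12

12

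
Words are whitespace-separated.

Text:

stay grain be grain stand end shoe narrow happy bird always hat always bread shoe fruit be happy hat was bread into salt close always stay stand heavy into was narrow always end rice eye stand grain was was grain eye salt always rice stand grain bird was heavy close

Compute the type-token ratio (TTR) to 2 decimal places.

N = 50 tokens, V = 20 types.
TTR = V / N = 20 / 50 = 0.40

0.40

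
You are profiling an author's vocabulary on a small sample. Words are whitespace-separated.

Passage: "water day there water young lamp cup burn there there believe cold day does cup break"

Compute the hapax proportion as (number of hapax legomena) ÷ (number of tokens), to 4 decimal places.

Frequencies: there:3, water:2, day:2, cup:2, young:1, lamp:1, burn:1, believe:1, cold:1, does:1, break:1
Hapax count = 7; token count = 16.
Ratio = 7 / 16 = 0.4375

0.4375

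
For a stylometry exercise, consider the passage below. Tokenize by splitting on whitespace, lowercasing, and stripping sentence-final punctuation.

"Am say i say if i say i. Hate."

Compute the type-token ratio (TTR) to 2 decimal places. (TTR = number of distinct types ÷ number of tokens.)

N = 9 tokens, V = 5 types.
TTR = V / N = 5 / 9 = 0.56

0.56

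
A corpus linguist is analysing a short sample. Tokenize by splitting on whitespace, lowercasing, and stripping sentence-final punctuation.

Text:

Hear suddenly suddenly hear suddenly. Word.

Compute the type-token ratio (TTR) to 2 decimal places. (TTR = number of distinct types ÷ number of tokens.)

N = 6 tokens, V = 3 types.
TTR = V / N = 3 / 6 = 0.50

0.50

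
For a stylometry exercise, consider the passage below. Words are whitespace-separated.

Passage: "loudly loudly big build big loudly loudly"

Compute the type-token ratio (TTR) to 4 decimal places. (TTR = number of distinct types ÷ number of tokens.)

0.4286

N = 7 tokens, V = 3 types.
TTR = V / N = 3 / 7 = 0.4286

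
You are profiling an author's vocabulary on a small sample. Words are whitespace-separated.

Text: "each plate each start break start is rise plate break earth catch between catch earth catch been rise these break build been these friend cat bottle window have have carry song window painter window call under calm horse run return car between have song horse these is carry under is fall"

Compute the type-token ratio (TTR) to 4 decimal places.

N = 51 tokens, V = 28 types.
TTR = V / N = 28 / 51 = 0.5490

0.5490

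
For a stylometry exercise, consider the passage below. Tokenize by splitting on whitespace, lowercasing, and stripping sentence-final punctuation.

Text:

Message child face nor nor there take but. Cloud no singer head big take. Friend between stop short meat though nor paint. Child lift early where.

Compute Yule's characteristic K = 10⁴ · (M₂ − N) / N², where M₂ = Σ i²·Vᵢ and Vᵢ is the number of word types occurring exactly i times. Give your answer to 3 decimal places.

Frequencies: nor:3, child:2, take:2, message:1, face:1, there:1, but:1, cloud:1, no:1, singer:1, head:1, big:1, friend:1, between:1, stop:1, short:1, meat:1, though:1, paint:1, lift:1, … (2 more, each freq 1)
N = 26. Frequency spectrum: V_1=19, V_2=2, V_3=1
M₂ = 1²·19 + 2²·2 + 3²·1 = 36
K = 10000 × (36 − 26) / 26² = 147.929

147.929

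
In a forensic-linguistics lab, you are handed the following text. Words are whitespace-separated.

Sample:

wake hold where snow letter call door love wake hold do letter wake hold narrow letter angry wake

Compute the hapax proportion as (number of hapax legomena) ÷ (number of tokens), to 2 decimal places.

0.44

Frequencies: wake:4, hold:3, letter:3, where:1, snow:1, call:1, door:1, love:1, do:1, narrow:1, angry:1
Hapax count = 8; token count = 18.
Ratio = 8 / 18 = 0.44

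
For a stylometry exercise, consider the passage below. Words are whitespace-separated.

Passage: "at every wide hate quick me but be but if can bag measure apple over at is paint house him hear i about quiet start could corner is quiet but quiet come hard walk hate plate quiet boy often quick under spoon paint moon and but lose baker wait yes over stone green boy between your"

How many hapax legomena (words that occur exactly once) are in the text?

34

Frequencies: but:4, quiet:4, at:2, hate:2, quick:2, over:2, is:2, paint:2, boy:2, every:1, wide:1, me:1, be:1, if:1, can:1, bag:1, measure:1, apple:1, house:1, him:1, … (23 more, each freq 1)
Hapax (freq=1): about, and, apple, bag, baker, be, between, can, come, corner, could, every, green, hard, hear, him, house, i, if, lose, me, measure, moon, often, plate, spoon, start, stone, under, wait, walk, wide, yes, your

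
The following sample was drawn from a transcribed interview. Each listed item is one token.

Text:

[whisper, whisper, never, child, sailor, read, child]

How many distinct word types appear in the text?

5

Distinct types: {child, never, read, sailor, whisper}
V = 5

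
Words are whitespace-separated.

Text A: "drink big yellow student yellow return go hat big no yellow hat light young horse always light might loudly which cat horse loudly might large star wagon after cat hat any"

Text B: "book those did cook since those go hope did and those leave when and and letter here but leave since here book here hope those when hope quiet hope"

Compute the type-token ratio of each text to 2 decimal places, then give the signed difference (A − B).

0.20

TTR(A) = 21/31 = 0.68
TTR(B) = 14/29 = 0.48
Difference = 0.68 − 0.48 = 0.20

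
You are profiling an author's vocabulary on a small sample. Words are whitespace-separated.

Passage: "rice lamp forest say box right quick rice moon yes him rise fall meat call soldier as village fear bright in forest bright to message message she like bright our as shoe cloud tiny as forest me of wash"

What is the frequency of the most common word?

Frequencies: forest:3, as:3, bright:3, rice:2, message:2, lamp:1, say:1, box:1, right:1, quick:1, moon:1, yes:1, him:1, rise:1, fall:1, meat:1, call:1, soldier:1, village:1, fear:1, … (11 more, each freq 1)
Most common: 'forest' with frequency 3.

3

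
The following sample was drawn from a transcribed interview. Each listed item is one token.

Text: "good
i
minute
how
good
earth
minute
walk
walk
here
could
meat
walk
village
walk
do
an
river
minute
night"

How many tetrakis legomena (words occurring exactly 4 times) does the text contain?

Frequencies: walk:4, minute:3, good:2, i:1, how:1, earth:1, here:1, could:1, meat:1, village:1, do:1, an:1, river:1, night:1
Words with frequency 4: walk

1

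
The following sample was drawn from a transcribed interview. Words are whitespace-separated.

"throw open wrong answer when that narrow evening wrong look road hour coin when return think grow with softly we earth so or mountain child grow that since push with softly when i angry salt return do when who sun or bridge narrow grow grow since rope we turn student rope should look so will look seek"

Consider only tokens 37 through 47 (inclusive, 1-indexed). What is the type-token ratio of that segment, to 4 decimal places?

0.9091

Segment tokens 37–47: do, when, who, sun, or, bridge, narrow, grow, grow, since, rope
Segment N = 11, segment V = 10.
TTR = 10 / 11 = 0.9091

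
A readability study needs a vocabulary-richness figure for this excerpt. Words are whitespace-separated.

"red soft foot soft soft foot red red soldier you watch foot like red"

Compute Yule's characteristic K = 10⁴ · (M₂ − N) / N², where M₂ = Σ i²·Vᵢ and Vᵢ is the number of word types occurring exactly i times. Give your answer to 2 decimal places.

1224.49

Frequencies: red:4, soft:3, foot:3, soldier:1, you:1, watch:1, like:1
N = 14. Frequency spectrum: V_1=4, V_3=2, V_4=1
M₂ = 1²·4 + 3²·2 + 4²·1 = 38
K = 10000 × (38 − 14) / 14² = 1224.49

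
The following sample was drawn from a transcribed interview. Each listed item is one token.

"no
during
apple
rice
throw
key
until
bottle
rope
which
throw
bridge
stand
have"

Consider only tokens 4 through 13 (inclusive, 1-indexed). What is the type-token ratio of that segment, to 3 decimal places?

0.900

Segment tokens 4–13: rice, throw, key, until, bottle, rope, which, throw, bridge, stand
Segment N = 10, segment V = 9.
TTR = 9 / 10 = 0.900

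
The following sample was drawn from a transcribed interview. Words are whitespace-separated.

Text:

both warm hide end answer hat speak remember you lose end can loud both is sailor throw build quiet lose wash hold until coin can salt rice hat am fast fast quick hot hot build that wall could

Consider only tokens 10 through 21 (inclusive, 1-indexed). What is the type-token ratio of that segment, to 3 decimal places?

Segment tokens 10–21: lose, end, can, loud, both, is, sailor, throw, build, quiet, lose, wash
Segment N = 12, segment V = 11.
TTR = 11 / 12 = 0.917

0.917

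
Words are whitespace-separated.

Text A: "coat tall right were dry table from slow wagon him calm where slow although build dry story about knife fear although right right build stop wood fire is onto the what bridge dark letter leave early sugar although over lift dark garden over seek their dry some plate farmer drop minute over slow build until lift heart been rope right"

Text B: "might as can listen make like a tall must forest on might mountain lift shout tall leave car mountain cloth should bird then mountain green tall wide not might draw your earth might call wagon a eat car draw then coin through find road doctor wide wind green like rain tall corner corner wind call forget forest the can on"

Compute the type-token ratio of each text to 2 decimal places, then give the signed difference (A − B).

TTR(A) = 45/60 = 0.75
TTR(B) = 39/60 = 0.65
Difference = 0.75 − 0.65 = 0.10

0.10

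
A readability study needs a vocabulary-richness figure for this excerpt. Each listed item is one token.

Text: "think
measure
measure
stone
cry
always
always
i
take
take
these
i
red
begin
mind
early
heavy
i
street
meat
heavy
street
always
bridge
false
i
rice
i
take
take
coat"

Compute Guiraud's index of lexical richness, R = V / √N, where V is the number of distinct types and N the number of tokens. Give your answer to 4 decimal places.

N = 31, V = 19.
√N = 5.567764
R = 19 / 5.567764 = 3.4125

3.4125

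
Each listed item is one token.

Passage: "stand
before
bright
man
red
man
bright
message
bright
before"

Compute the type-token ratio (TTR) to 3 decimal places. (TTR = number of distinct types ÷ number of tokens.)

N = 10 tokens, V = 6 types.
TTR = V / N = 6 / 10 = 0.600

0.600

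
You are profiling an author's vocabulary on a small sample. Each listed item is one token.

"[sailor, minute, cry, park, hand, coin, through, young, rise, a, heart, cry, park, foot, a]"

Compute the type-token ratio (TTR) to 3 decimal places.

N = 15 tokens, V = 12 types.
TTR = V / N = 12 / 15 = 0.800

0.800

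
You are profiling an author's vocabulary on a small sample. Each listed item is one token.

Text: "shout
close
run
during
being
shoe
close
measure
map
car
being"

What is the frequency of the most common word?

Frequencies: close:2, being:2, shout:1, run:1, during:1, shoe:1, measure:1, map:1, car:1
Most common: 'close' with frequency 2.

2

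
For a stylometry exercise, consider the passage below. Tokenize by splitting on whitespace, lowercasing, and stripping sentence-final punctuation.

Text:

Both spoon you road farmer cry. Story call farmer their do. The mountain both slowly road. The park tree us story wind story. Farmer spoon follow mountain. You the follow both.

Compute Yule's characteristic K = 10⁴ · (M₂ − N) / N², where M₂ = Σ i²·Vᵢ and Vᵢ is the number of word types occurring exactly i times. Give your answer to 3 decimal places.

353.798

Frequencies: both:3, farmer:3, story:3, the:3, spoon:2, you:2, road:2, mountain:2, follow:2, cry:1, call:1, their:1, do:1, slowly:1, park:1, tree:1, us:1, wind:1
N = 31. Frequency spectrum: V_1=9, V_2=5, V_3=4
M₂ = 1²·9 + 2²·5 + 3²·4 = 65
K = 10000 × (65 − 31) / 31² = 353.798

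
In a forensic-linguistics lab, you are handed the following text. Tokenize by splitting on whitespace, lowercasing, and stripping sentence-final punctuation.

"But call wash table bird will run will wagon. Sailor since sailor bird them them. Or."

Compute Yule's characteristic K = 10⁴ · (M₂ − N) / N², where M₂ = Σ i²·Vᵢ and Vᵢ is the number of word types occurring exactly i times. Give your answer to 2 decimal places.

Frequencies: bird:2, will:2, sailor:2, them:2, but:1, call:1, wash:1, table:1, run:1, wagon:1, since:1, or:1
N = 16. Frequency spectrum: V_1=8, V_2=4
M₂ = 1²·8 + 2²·4 = 24
K = 10000 × (24 − 16) / 16² = 312.50

312.50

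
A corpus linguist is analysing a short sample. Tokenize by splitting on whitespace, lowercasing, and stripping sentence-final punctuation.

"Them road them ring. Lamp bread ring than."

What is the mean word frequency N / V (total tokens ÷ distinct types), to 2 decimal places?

1.33

N = 8 tokens, V = 6 types.
Mean frequency = N / V = 8 / 6 = 1.33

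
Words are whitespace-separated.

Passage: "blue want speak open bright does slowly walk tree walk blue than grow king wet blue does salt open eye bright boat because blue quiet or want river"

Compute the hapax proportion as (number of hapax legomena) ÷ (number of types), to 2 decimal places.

0.70

Frequencies: blue:4, want:2, open:2, bright:2, does:2, walk:2, speak:1, slowly:1, tree:1, than:1, grow:1, king:1, wet:1, salt:1, eye:1, boat:1, because:1, quiet:1, or:1, river:1
Hapax count = 14; type count = 20.
Ratio = 14 / 20 = 0.70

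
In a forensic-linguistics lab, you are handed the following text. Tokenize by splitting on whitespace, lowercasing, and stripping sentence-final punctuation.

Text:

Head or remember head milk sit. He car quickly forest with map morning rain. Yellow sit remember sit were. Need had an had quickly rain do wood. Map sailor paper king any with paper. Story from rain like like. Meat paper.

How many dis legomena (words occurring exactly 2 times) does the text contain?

7

Frequencies: sit:3, rain:3, paper:3, head:2, remember:2, quickly:2, with:2, map:2, had:2, like:2, or:1, milk:1, he:1, car:1, forest:1, morning:1, yellow:1, were:1, need:1, an:1, … (8 more, each freq 1)
Words with frequency 2: had, head, like, map, quickly, remember, with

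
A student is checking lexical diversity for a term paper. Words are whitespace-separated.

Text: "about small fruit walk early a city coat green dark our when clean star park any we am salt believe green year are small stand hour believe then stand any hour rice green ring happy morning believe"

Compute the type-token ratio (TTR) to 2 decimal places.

N = 37 tokens, V = 29 types.
TTR = V / N = 29 / 37 = 0.78

0.78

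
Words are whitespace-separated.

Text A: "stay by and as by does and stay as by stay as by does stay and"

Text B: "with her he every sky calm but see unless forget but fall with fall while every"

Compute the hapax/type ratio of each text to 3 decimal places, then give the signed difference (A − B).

-0.667

A: hapax=0, V=5, ratio=0.000
B: hapax=8, V=12, ratio=0.667
Difference = 0.000 − 0.667 = -0.667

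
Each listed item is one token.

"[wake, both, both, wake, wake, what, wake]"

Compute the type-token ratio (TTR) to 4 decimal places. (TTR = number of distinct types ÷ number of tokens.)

0.4286

N = 7 tokens, V = 3 types.
TTR = V / N = 3 / 7 = 0.4286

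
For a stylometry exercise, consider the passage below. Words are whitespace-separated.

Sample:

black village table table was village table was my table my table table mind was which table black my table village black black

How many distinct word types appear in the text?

Distinct types: {black, mind, my, table, village, was, which}
V = 7

7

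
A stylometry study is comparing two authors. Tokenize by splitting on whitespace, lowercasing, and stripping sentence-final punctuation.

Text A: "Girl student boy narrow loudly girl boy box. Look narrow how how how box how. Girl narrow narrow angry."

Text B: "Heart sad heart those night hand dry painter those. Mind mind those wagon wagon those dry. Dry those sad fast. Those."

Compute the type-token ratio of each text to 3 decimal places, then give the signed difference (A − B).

-0.002

TTR(A) = 9/19 = 0.474
TTR(B) = 10/21 = 0.476
Difference = 0.474 − 0.476 = -0.002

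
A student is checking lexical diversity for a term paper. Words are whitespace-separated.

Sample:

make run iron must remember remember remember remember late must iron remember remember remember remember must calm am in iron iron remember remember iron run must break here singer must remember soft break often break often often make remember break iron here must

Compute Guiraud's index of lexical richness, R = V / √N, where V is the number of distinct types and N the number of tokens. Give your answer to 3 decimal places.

2.135

N = 43, V = 14.
√N = 6.557439
R = 14 / 6.557439 = 2.135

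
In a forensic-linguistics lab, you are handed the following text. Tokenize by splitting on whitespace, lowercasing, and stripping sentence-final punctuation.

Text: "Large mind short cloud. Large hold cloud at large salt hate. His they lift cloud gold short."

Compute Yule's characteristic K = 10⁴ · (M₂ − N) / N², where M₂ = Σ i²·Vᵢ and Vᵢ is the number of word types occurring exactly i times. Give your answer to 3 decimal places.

484.429

Frequencies: large:3, cloud:3, short:2, mind:1, hold:1, at:1, salt:1, hate:1, his:1, they:1, lift:1, gold:1
N = 17. Frequency spectrum: V_1=9, V_2=1, V_3=2
M₂ = 1²·9 + 2²·1 + 3²·2 = 31
K = 10000 × (31 − 17) / 17² = 484.429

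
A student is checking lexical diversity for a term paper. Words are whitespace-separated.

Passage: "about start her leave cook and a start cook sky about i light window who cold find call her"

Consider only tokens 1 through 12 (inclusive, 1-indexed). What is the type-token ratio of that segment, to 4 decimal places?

0.7500

Segment tokens 1–12: about, start, her, leave, cook, and, a, start, cook, sky, about, i
Segment N = 12, segment V = 9.
TTR = 9 / 12 = 0.7500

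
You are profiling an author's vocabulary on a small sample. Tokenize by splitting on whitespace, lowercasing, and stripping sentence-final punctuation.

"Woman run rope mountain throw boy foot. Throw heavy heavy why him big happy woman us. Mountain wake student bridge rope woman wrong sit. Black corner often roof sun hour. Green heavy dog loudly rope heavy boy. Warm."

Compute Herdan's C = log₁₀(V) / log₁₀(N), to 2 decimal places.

0.92

N = 38, V = 28.
log₁₀(V) = 1.447158, log₁₀(N) = 1.579784
C = 1.447158 / 1.579784 = 0.92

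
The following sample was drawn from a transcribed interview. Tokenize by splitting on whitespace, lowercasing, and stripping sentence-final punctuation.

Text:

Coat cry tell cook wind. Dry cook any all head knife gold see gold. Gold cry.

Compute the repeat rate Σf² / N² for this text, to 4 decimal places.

Frequencies: gold:3, cry:2, cook:2, coat:1, tell:1, wind:1, dry:1, any:1, all:1, head:1, knife:1, see:1
Σf² = 26; N² = 256
Repeat rate = 26 / 256 = 0.1016

0.1016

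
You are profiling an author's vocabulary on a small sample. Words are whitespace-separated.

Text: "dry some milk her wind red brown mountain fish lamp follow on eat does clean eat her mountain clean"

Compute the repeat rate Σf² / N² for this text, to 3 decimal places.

Frequencies: her:2, mountain:2, eat:2, clean:2, dry:1, some:1, milk:1, wind:1, red:1, brown:1, fish:1, lamp:1, follow:1, on:1, does:1
Σf² = 27; N² = 361
Repeat rate = 27 / 361 = 0.075

0.075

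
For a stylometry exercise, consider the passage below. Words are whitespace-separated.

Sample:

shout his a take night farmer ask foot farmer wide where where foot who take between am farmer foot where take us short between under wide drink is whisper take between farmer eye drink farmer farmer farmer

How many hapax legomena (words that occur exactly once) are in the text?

Frequencies: farmer:7, take:4, foot:3, where:3, between:3, wide:2, drink:2, shout:1, his:1, a:1, night:1, ask:1, who:1, am:1, us:1, short:1, under:1, is:1, whisper:1, eye:1
Hapax (freq=1): a, am, ask, eye, his, is, night, short, shout, under, us, whisper, who

13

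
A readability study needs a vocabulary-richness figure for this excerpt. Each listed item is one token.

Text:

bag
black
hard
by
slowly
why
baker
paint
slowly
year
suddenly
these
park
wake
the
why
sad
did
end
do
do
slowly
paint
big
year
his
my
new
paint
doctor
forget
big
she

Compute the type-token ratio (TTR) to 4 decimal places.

N = 33 tokens, V = 25 types.
TTR = V / N = 25 / 33 = 0.7576

0.7576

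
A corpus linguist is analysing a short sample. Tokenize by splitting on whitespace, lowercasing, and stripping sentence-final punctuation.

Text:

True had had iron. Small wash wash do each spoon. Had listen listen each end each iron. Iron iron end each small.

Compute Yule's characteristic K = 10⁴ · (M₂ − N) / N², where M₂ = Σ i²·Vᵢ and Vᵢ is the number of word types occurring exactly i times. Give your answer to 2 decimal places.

Frequencies: iron:4, each:4, had:3, small:2, wash:2, listen:2, end:2, true:1, do:1, spoon:1
N = 22. Frequency spectrum: V_1=3, V_2=4, V_3=1, V_4=2
M₂ = 1²·3 + 2²·4 + 3²·1 + 4²·2 = 60
K = 10000 × (60 − 22) / 22² = 785.12

785.12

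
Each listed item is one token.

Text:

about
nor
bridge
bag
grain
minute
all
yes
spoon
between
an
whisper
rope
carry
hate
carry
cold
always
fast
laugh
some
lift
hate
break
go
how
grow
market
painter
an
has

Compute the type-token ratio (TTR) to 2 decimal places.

0.90

N = 31 tokens, V = 28 types.
TTR = V / N = 28 / 31 = 0.90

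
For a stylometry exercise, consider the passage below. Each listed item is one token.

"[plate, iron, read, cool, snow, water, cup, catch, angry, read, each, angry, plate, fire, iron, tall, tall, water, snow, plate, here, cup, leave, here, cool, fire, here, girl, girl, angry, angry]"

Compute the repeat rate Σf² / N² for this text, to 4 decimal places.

0.0760

Frequencies: angry:4, plate:3, here:3, iron:2, read:2, cool:2, snow:2, water:2, cup:2, fire:2, tall:2, girl:2, catch:1, each:1, leave:1
Σf² = 73; N² = 961
Repeat rate = 73 / 961 = 0.0760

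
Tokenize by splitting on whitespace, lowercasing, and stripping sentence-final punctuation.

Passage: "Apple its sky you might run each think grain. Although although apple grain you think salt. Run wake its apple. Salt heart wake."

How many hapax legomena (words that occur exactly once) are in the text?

4

Frequencies: apple:3, its:2, you:2, run:2, think:2, grain:2, although:2, salt:2, wake:2, sky:1, might:1, each:1, heart:1
Hapax (freq=1): each, heart, might, sky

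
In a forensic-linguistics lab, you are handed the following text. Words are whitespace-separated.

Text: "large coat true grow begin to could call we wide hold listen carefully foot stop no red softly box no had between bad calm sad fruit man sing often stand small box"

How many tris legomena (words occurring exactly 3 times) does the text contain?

Frequencies: no:2, box:2, large:1, coat:1, true:1, grow:1, begin:1, to:1, could:1, call:1, we:1, wide:1, hold:1, listen:1, carefully:1, foot:1, stop:1, red:1, softly:1, had:1, … (10 more, each freq 1)
Words with frequency 3: (none)

0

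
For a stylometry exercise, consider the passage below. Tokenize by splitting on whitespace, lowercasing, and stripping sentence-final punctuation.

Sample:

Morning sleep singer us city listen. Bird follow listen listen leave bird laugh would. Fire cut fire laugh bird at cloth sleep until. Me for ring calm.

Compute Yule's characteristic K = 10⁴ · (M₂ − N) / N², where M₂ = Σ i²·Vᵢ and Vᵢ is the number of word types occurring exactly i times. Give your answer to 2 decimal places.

246.91

Frequencies: listen:3, bird:3, sleep:2, laugh:2, fire:2, morning:1, singer:1, us:1, city:1, follow:1, leave:1, would:1, cut:1, at:1, cloth:1, until:1, me:1, for:1, ring:1, calm:1
N = 27. Frequency spectrum: V_1=15, V_2=3, V_3=2
M₂ = 1²·15 + 2²·3 + 3²·2 = 45
K = 10000 × (45 − 27) / 27² = 246.91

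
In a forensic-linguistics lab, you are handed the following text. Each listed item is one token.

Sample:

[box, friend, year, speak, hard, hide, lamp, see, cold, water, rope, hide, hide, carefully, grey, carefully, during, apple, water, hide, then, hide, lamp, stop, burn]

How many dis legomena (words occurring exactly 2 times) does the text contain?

Frequencies: hide:5, lamp:2, water:2, carefully:2, box:1, friend:1, year:1, speak:1, hard:1, see:1, cold:1, rope:1, grey:1, during:1, apple:1, then:1, stop:1, burn:1
Words with frequency 2: carefully, lamp, water

3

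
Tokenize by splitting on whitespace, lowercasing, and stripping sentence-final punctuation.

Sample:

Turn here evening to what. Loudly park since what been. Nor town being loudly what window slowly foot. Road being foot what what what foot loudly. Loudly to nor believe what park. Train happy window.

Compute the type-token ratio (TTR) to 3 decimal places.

N = 35 tokens, V = 19 types.
TTR = V / N = 19 / 35 = 0.543

0.543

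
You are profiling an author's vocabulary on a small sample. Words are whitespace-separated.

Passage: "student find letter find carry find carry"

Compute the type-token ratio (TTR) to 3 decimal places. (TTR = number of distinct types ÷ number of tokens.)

N = 7 tokens, V = 4 types.
TTR = V / N = 4 / 7 = 0.571

0.571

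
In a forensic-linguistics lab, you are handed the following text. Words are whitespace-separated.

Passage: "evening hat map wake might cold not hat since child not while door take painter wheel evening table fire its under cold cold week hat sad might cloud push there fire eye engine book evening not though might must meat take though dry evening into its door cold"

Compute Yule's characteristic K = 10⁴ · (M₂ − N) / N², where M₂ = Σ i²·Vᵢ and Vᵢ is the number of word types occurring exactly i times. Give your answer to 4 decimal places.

225.6944

Frequencies: evening:4, cold:4, hat:3, might:3, not:3, door:2, take:2, fire:2, its:2, though:2, map:1, wake:1, since:1, child:1, while:1, painter:1, wheel:1, table:1, under:1, week:1, … (11 more, each freq 1)
N = 48. Frequency spectrum: V_1=21, V_2=5, V_3=3, V_4=2
M₂ = 1²·21 + 2²·5 + 3²·3 + 4²·2 = 100
K = 10000 × (100 − 48) / 48² = 225.6944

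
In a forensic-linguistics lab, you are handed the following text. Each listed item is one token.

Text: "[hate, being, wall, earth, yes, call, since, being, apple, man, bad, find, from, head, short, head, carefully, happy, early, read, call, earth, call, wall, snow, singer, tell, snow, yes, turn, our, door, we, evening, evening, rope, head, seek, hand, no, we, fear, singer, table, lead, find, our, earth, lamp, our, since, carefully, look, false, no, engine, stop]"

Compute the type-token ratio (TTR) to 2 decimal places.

0.67

N = 57 tokens, V = 38 types.
TTR = V / N = 38 / 57 = 0.67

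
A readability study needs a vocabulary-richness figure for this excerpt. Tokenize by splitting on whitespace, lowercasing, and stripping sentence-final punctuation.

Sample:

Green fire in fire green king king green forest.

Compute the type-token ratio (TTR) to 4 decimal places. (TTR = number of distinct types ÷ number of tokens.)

0.5556

N = 9 tokens, V = 5 types.
TTR = V / N = 5 / 9 = 0.5556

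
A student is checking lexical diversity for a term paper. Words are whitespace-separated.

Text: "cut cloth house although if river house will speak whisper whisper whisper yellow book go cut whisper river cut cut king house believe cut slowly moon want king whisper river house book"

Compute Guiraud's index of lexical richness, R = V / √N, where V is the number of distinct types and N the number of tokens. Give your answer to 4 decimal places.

3.0052

N = 32, V = 17.
√N = 5.656854
R = 17 / 5.656854 = 3.0052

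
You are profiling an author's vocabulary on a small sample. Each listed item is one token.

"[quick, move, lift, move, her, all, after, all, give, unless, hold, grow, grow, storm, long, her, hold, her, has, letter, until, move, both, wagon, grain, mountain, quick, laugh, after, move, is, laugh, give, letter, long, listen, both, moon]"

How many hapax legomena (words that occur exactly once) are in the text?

11

Frequencies: move:4, her:3, quick:2, all:2, after:2, give:2, hold:2, grow:2, long:2, letter:2, both:2, laugh:2, lift:1, unless:1, storm:1, has:1, until:1, wagon:1, grain:1, mountain:1, … (3 more, each freq 1)
Hapax (freq=1): grain, has, is, lift, listen, moon, mountain, storm, unless, until, wagon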